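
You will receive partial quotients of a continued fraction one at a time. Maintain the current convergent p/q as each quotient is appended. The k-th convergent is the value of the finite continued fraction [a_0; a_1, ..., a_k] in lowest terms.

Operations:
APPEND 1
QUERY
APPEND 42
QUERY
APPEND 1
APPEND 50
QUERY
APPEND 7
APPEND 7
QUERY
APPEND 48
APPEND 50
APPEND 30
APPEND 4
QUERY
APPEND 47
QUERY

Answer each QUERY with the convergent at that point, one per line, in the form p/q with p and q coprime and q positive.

1/1
43/42
2243/2192
112458/109901
32788322784/32042802311
1549180551817/1513956248782

APPEND 1: p_0 = 1·1 + 0 = 1, q_0 = 1·0 + 1 = 1 → 1/1
APPEND 42: p_1 = 42·1 + 1 = 43, q_1 = 42·1 + 0 = 42 → 43/42
APPEND 1: p_2 = 1·43 + 1 = 44, q_2 = 1·42 + 1 = 43 → 44/43
APPEND 50: p_3 = 50·44 + 43 = 2243, q_3 = 50·43 + 42 = 2192 → 2243/2192
APPEND 7: p_4 = 7·2243 + 44 = 15745, q_4 = 7·2192 + 43 = 15387 → 15745/15387
APPEND 7: p_5 = 7·15745 + 2243 = 112458, q_5 = 7·15387 + 2192 = 109901 → 112458/109901
APPEND 48: p_6 = 48·112458 + 15745 = 5413729, q_6 = 48·109901 + 15387 = 5290635 → 5413729/5290635
APPEND 50: p_7 = 50·5413729 + 112458 = 270798908, q_7 = 50·5290635 + 109901 = 264641651 → 270798908/264641651
APPEND 30: p_8 = 30·270798908 + 5413729 = 8129380969, q_8 = 30·264641651 + 5290635 = 7944540165 → 8129380969/7944540165
APPEND 4: p_9 = 4·8129380969 + 270798908 = 32788322784, q_9 = 4·7944540165 + 264641651 = 32042802311 → 32788322784/32042802311
APPEND 47: p_10 = 47·32788322784 + 8129380969 = 1549180551817, q_10 = 47·32042802311 + 7944540165 = 1513956248782 → 1549180551817/1513956248782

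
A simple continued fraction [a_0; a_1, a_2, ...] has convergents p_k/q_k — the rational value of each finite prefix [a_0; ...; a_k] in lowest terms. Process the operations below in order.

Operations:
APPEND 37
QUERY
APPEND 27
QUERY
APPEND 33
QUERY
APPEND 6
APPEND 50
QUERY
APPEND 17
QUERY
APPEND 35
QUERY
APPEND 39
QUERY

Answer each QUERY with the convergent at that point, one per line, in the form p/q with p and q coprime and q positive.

APPEND 37: p_0 = 37·1 + 0 = 37, q_0 = 37·0 + 1 = 1 → 37/1
APPEND 27: p_1 = 27·37 + 1 = 1000, q_1 = 27·1 + 0 = 27 → 1000/27
APPEND 33: p_2 = 33·1000 + 37 = 33037, q_2 = 33·27 + 1 = 892 → 33037/892
APPEND 6: p_3 = 6·33037 + 1000 = 199222, q_3 = 6·892 + 27 = 5379 → 199222/5379
APPEND 50: p_4 = 50·199222 + 33037 = 9994137, q_4 = 50·5379 + 892 = 269842 → 9994137/269842
APPEND 17: p_5 = 17·9994137 + 199222 = 170099551, q_5 = 17·269842 + 5379 = 4592693 → 170099551/4592693
APPEND 35: p_6 = 35·170099551 + 9994137 = 5963478422, q_6 = 35·4592693 + 269842 = 161014097 → 5963478422/161014097
APPEND 39: p_7 = 39·5963478422 + 170099551 = 232745758009, q_7 = 39·161014097 + 4592693 = 6284142476 → 232745758009/6284142476

37/1
1000/27
33037/892
9994137/269842
170099551/4592693
5963478422/161014097
232745758009/6284142476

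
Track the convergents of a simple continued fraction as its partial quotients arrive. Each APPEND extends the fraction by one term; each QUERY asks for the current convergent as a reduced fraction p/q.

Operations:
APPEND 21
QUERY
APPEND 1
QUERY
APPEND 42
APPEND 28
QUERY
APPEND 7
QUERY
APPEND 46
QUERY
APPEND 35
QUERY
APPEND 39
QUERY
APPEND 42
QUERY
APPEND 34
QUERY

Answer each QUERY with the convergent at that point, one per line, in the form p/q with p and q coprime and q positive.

21/1
22/1
26482/1205
186319/8478
8597156/391193
301086779/13700233
11750981537/534700280
493842311333/22471111993
16802389566859/764552508042

APPEND 21: p_0 = 21·1 + 0 = 21, q_0 = 21·0 + 1 = 1 → 21/1
APPEND 1: p_1 = 1·21 + 1 = 22, q_1 = 1·1 + 0 = 1 → 22/1
APPEND 42: p_2 = 42·22 + 21 = 945, q_2 = 42·1 + 1 = 43 → 945/43
APPEND 28: p_3 = 28·945 + 22 = 26482, q_3 = 28·43 + 1 = 1205 → 26482/1205
APPEND 7: p_4 = 7·26482 + 945 = 186319, q_4 = 7·1205 + 43 = 8478 → 186319/8478
APPEND 46: p_5 = 46·186319 + 26482 = 8597156, q_5 = 46·8478 + 1205 = 391193 → 8597156/391193
APPEND 35: p_6 = 35·8597156 + 186319 = 301086779, q_6 = 35·391193 + 8478 = 13700233 → 301086779/13700233
APPEND 39: p_7 = 39·301086779 + 8597156 = 11750981537, q_7 = 39·13700233 + 391193 = 534700280 → 11750981537/534700280
APPEND 42: p_8 = 42·11750981537 + 301086779 = 493842311333, q_8 = 42·534700280 + 13700233 = 22471111993 → 493842311333/22471111993
APPEND 34: p_9 = 34·493842311333 + 11750981537 = 16802389566859, q_9 = 34·22471111993 + 534700280 = 764552508042 → 16802389566859/764552508042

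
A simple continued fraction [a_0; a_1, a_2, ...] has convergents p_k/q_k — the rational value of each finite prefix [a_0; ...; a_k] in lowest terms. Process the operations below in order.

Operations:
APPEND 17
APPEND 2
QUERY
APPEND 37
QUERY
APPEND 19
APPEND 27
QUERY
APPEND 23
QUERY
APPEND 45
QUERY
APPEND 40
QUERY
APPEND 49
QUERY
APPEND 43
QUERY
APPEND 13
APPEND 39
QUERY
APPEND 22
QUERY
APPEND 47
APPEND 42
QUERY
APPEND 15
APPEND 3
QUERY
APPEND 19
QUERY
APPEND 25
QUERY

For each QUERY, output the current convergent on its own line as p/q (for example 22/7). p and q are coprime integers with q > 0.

35/2
1312/75
675313/38604
15557162/889319
700747603/40057959
28045461282/1603207679
1374928350421/78597234230
59149964529385/3381284279569
30101804186593999/1720757706156022
663010016572300404/37900704828301111
1310709058506130245858/74926163859553247149
60386191409031245448429/3451952699193358293571
1167029464221768701921008/66712776796451742593323
29236122796953248793473629/1671271372610486923126646

APPEND 17: p_0 = 17·1 + 0 = 17, q_0 = 17·0 + 1 = 1 → 17/1
APPEND 2: p_1 = 2·17 + 1 = 35, q_1 = 2·1 + 0 = 2 → 35/2
APPEND 37: p_2 = 37·35 + 17 = 1312, q_2 = 37·2 + 1 = 75 → 1312/75
APPEND 19: p_3 = 19·1312 + 35 = 24963, q_3 = 19·75 + 2 = 1427 → 24963/1427
APPEND 27: p_4 = 27·24963 + 1312 = 675313, q_4 = 27·1427 + 75 = 38604 → 675313/38604
APPEND 23: p_5 = 23·675313 + 24963 = 15557162, q_5 = 23·38604 + 1427 = 889319 → 15557162/889319
APPEND 45: p_6 = 45·15557162 + 675313 = 700747603, q_6 = 45·889319 + 38604 = 40057959 → 700747603/40057959
APPEND 40: p_7 = 40·700747603 + 15557162 = 28045461282, q_7 = 40·40057959 + 889319 = 1603207679 → 28045461282/1603207679
APPEND 49: p_8 = 49·28045461282 + 700747603 = 1374928350421, q_8 = 49·1603207679 + 40057959 = 78597234230 → 1374928350421/78597234230
APPEND 43: p_9 = 43·1374928350421 + 28045461282 = 59149964529385, q_9 = 43·78597234230 + 1603207679 = 3381284279569 → 59149964529385/3381284279569
APPEND 13: p_10 = 13·59149964529385 + 1374928350421 = 770324467232426, q_10 = 13·3381284279569 + 78597234230 = 44035292868627 → 770324467232426/44035292868627
APPEND 39: p_11 = 39·770324467232426 + 59149964529385 = 30101804186593999, q_11 = 39·44035292868627 + 3381284279569 = 1720757706156022 → 30101804186593999/1720757706156022
APPEND 22: p_12 = 22·30101804186593999 + 770324467232426 = 663010016572300404, q_12 = 22·1720757706156022 + 44035292868627 = 37900704828301111 → 663010016572300404/37900704828301111
APPEND 47: p_13 = 47·663010016572300404 + 30101804186593999 = 31191572583084712987, q_13 = 47·37900704828301111 + 1720757706156022 = 1783053884636308239 → 31191572583084712987/1783053884636308239
APPEND 42: p_14 = 42·31191572583084712987 + 663010016572300404 = 1310709058506130245858, q_14 = 42·1783053884636308239 + 37900704828301111 = 74926163859553247149 → 1310709058506130245858/74926163859553247149
APPEND 15: p_15 = 15·1310709058506130245858 + 31191572583084712987 = 19691827450175038400857, q_15 = 15·74926163859553247149 + 1783053884636308239 = 1125675511777935015474 → 19691827450175038400857/1125675511777935015474
APPEND 3: p_16 = 3·19691827450175038400857 + 1310709058506130245858 = 60386191409031245448429, q_16 = 3·1125675511777935015474 + 74926163859553247149 = 3451952699193358293571 → 60386191409031245448429/3451952699193358293571
APPEND 19: p_17 = 19·60386191409031245448429 + 19691827450175038400857 = 1167029464221768701921008, q_17 = 19·3451952699193358293571 + 1125675511777935015474 = 66712776796451742593323 → 1167029464221768701921008/66712776796451742593323
APPEND 25: p_18 = 25·1167029464221768701921008 + 60386191409031245448429 = 29236122796953248793473629, q_18 = 25·66712776796451742593323 + 3451952699193358293571 = 1671271372610486923126646 → 29236122796953248793473629/1671271372610486923126646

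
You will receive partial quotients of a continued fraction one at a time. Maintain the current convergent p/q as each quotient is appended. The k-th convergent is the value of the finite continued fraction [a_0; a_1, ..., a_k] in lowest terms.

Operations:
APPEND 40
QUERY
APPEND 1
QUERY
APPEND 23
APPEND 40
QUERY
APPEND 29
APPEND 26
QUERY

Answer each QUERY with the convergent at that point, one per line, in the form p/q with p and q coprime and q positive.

APPEND 40: p_0 = 40·1 + 0 = 40, q_0 = 40·0 + 1 = 1 → 40/1
APPEND 1: p_1 = 1·40 + 1 = 41, q_1 = 1·1 + 0 = 1 → 41/1
APPEND 23: p_2 = 23·41 + 40 = 983, q_2 = 23·1 + 1 = 24 → 983/24
APPEND 40: p_3 = 40·983 + 41 = 39361, q_3 = 40·24 + 1 = 961 → 39361/961
APPEND 29: p_4 = 29·39361 + 983 = 1142452, q_4 = 29·961 + 24 = 27893 → 1142452/27893
APPEND 26: p_5 = 26·1142452 + 39361 = 29743113, q_5 = 26·27893 + 961 = 726179 → 29743113/726179

40/1
41/1
39361/961
29743113/726179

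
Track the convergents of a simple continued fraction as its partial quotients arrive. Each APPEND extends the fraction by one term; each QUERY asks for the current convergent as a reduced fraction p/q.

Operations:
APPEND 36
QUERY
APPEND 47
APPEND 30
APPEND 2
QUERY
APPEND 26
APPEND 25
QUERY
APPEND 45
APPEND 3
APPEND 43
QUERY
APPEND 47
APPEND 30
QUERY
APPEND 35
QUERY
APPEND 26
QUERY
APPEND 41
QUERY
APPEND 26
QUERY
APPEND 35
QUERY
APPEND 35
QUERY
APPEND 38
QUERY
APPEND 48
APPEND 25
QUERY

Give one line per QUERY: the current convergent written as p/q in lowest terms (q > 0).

APPEND 36: p_0 = 36·1 + 0 = 36, q_0 = 36·0 + 1 = 1 → 36/1
APPEND 47: p_1 = 47·36 + 1 = 1693, q_1 = 47·1 + 0 = 47 → 1693/47
APPEND 30: p_2 = 30·1693 + 36 = 50826, q_2 = 30·47 + 1 = 1411 → 50826/1411
APPEND 2: p_3 = 2·50826 + 1693 = 103345, q_3 = 2·1411 + 47 = 2869 → 103345/2869
APPEND 26: p_4 = 26·103345 + 50826 = 2737796, q_4 = 26·2869 + 1411 = 76005 → 2737796/76005
APPEND 25: p_5 = 25·2737796 + 103345 = 68548245, q_5 = 25·76005 + 2869 = 1902994 → 68548245/1902994
APPEND 45: p_6 = 45·68548245 + 2737796 = 3087408821, q_6 = 45·1902994 + 76005 = 85710735 → 3087408821/85710735
APPEND 3: p_7 = 3·3087408821 + 68548245 = 9330774708, q_7 = 3·85710735 + 1902994 = 259035199 → 9330774708/259035199
APPEND 43: p_8 = 43·9330774708 + 3087408821 = 404310721265, q_8 = 43·259035199 + 85710735 = 11224224292 → 404310721265/11224224292
APPEND 47: p_9 = 47·404310721265 + 9330774708 = 19011934674163, q_9 = 47·11224224292 + 259035199 = 527797576923 → 19011934674163/527797576923
APPEND 30: p_10 = 30·19011934674163 + 404310721265 = 570762350946155, q_10 = 30·527797576923 + 11224224292 = 15845151531982 → 570762350946155/15845151531982
APPEND 35: p_11 = 35·570762350946155 + 19011934674163 = 19995694217789588, q_11 = 35·15845151531982 + 527797576923 = 555108101196293 → 19995694217789588/555108101196293
APPEND 26: p_12 = 26·19995694217789588 + 570762350946155 = 520458812013475443, q_12 = 26·555108101196293 + 15845151531982 = 14448655782635600 → 520458812013475443/14448655782635600
APPEND 41: p_13 = 41·520458812013475443 + 19995694217789588 = 21358806986770282751, q_13 = 41·14448655782635600 + 555108101196293 = 592949995189255893 → 21358806986770282751/592949995189255893
APPEND 26: p_14 = 26·21358806986770282751 + 520458812013475443 = 555849440468040826969, q_14 = 26·592949995189255893 + 14448655782635600 = 15431148530703288818 → 555849440468040826969/15431148530703288818
APPEND 35: p_15 = 35·555849440468040826969 + 21358806986770282751 = 19476089223368199226666, q_15 = 35·15431148530703288818 + 592949995189255893 = 540683148569804364523 → 19476089223368199226666/540683148569804364523
APPEND 35: p_16 = 35·19476089223368199226666 + 555849440468040826969 = 682218972258355013760279, q_16 = 35·540683148569804364523 + 15431148530703288818 = 18939341348473856047123 → 682218972258355013760279/18939341348473856047123
APPEND 38: p_17 = 38·682218972258355013760279 + 19476089223368199226666 = 25943797035040858722117268, q_17 = 38·18939341348473856047123 + 540683148569804364523 = 720235654390576334155197 → 25943797035040858722117268/720235654390576334155197
APPEND 48: p_18 = 48·25943797035040858722117268 + 682218972258355013760279 = 1245984476654219573675389143, q_18 = 48·720235654390576334155197 + 18939341348473856047123 = 34590250752096137895496579 → 1245984476654219573675389143/34590250752096137895496579
APPEND 25: p_19 = 25·1245984476654219573675389143 + 25943797035040858722117268 = 31175555713390530200606845843, q_19 = 25·34590250752096137895496579 + 720235654390576334155197 = 865476504456794023721569672 → 31175555713390530200606845843/865476504456794023721569672

36/1
103345/2869
68548245/1902994
404310721265/11224224292
570762350946155/15845151531982
19995694217789588/555108101196293
520458812013475443/14448655782635600
21358806986770282751/592949995189255893
555849440468040826969/15431148530703288818
19476089223368199226666/540683148569804364523
682218972258355013760279/18939341348473856047123
25943797035040858722117268/720235654390576334155197
31175555713390530200606845843/865476504456794023721569672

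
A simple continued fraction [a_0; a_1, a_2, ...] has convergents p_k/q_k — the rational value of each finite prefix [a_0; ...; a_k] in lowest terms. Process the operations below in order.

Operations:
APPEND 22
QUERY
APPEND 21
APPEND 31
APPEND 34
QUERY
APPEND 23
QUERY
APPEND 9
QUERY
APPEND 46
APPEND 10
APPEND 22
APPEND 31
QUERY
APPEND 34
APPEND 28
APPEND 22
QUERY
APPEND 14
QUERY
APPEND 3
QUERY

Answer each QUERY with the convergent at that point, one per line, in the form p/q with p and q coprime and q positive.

APPEND 22: p_0 = 22·1 + 0 = 22, q_0 = 22·0 + 1 = 1 → 22/1
APPEND 21: p_1 = 21·22 + 1 = 463, q_1 = 21·1 + 0 = 21 → 463/21
APPEND 31: p_2 = 31·463 + 22 = 14375, q_2 = 31·21 + 1 = 652 → 14375/652
APPEND 34: p_3 = 34·14375 + 463 = 489213, q_3 = 34·652 + 21 = 22189 → 489213/22189
APPEND 23: p_4 = 23·489213 + 14375 = 11266274, q_4 = 23·22189 + 652 = 510999 → 11266274/510999
APPEND 9: p_5 = 9·11266274 + 489213 = 101885679, q_5 = 9·510999 + 22189 = 4621180 → 101885679/4621180
APPEND 46: p_6 = 46·101885679 + 11266274 = 4698007508, q_6 = 46·4621180 + 510999 = 213085279 → 4698007508/213085279
APPEND 10: p_7 = 10·4698007508 + 101885679 = 47081960759, q_7 = 10·213085279 + 4621180 = 2135473970 → 47081960759/2135473970
APPEND 22: p_8 = 22·47081960759 + 4698007508 = 1040501144206, q_8 = 22·2135473970 + 213085279 = 47193512619 → 1040501144206/47193512619
APPEND 31: p_9 = 31·1040501144206 + 47081960759 = 32302617431145, q_9 = 31·47193512619 + 2135473970 = 1465134365159 → 32302617431145/1465134365159
APPEND 34: p_10 = 34·32302617431145 + 1040501144206 = 1099329493803136, q_10 = 34·1465134365159 + 47193512619 = 49861761928025 → 1099329493803136/49861761928025
APPEND 28: p_11 = 28·1099329493803136 + 32302617431145 = 30813528443918953, q_11 = 28·49861761928025 + 1465134365159 = 1397594468349859 → 30813528443918953/1397594468349859
APPEND 22: p_12 = 22·30813528443918953 + 1099329493803136 = 678996955260020102, q_12 = 22·1397594468349859 + 49861761928025 = 30796940065624923 → 678996955260020102/30796940065624923
APPEND 14: p_13 = 14·678996955260020102 + 30813528443918953 = 9536770902084200381, q_13 = 14·30796940065624923 + 1397594468349859 = 432554755387098781 → 9536770902084200381/432554755387098781
APPEND 3: p_14 = 3·9536770902084200381 + 678996955260020102 = 29289309661512621245, q_14 = 3·432554755387098781 + 30796940065624923 = 1328461206226921266 → 29289309661512621245/1328461206226921266

22/1
489213/22189
11266274/510999
101885679/4621180
32302617431145/1465134365159
678996955260020102/30796940065624923
9536770902084200381/432554755387098781
29289309661512621245/1328461206226921266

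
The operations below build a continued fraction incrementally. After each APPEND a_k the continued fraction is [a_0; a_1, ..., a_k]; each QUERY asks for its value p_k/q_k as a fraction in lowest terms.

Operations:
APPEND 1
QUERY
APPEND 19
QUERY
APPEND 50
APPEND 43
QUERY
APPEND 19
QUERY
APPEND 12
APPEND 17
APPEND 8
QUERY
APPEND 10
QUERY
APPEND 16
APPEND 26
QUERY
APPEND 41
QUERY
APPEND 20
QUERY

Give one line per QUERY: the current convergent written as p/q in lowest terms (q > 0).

1/1
20/19
43063/40912
819198/778279
1359214727/1291321852
13760814931/13073461219
5773599409129/5485207696475
236939108027912/225103982256831
4744555759967369/4507564852833095

APPEND 1: p_0 = 1·1 + 0 = 1, q_0 = 1·0 + 1 = 1 → 1/1
APPEND 19: p_1 = 19·1 + 1 = 20, q_1 = 19·1 + 0 = 19 → 20/19
APPEND 50: p_2 = 50·20 + 1 = 1001, q_2 = 50·19 + 1 = 951 → 1001/951
APPEND 43: p_3 = 43·1001 + 20 = 43063, q_3 = 43·951 + 19 = 40912 → 43063/40912
APPEND 19: p_4 = 19·43063 + 1001 = 819198, q_4 = 19·40912 + 951 = 778279 → 819198/778279
APPEND 12: p_5 = 12·819198 + 43063 = 9873439, q_5 = 12·778279 + 40912 = 9380260 → 9873439/9380260
APPEND 17: p_6 = 17·9873439 + 819198 = 168667661, q_6 = 17·9380260 + 778279 = 160242699 → 168667661/160242699
APPEND 8: p_7 = 8·168667661 + 9873439 = 1359214727, q_7 = 8·160242699 + 9380260 = 1291321852 → 1359214727/1291321852
APPEND 10: p_8 = 10·1359214727 + 168667661 = 13760814931, q_8 = 10·1291321852 + 160242699 = 13073461219 → 13760814931/13073461219
APPEND 16: p_9 = 16·13760814931 + 1359214727 = 221532253623, q_9 = 16·13073461219 + 1291321852 = 210466701356 → 221532253623/210466701356
APPEND 26: p_10 = 26·221532253623 + 13760814931 = 5773599409129, q_10 = 26·210466701356 + 13073461219 = 5485207696475 → 5773599409129/5485207696475
APPEND 41: p_11 = 41·5773599409129 + 221532253623 = 236939108027912, q_11 = 41·5485207696475 + 210466701356 = 225103982256831 → 236939108027912/225103982256831
APPEND 20: p_12 = 20·236939108027912 + 5773599409129 = 4744555759967369, q_12 = 20·225103982256831 + 5485207696475 = 4507564852833095 → 4744555759967369/4507564852833095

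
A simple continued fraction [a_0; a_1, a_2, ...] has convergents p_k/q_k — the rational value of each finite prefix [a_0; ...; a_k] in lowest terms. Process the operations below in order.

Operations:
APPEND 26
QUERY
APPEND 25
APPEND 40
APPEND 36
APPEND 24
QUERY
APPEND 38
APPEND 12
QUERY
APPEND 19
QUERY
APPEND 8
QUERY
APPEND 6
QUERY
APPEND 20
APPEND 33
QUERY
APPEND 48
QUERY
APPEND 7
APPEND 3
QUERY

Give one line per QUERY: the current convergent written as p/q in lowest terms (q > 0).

26/1
22562714/866465
10322428622/396407237
196984465977/7564699234
1586198156438/60914001109
9714173404605/373048705888
6473413159606359/248595356628565
310919701327353770/11940099006289989
6859653668680602017/263427964208265453

APPEND 26: p_0 = 26·1 + 0 = 26, q_0 = 26·0 + 1 = 1 → 26/1
APPEND 25: p_1 = 25·26 + 1 = 651, q_1 = 25·1 + 0 = 25 → 651/25
APPEND 40: p_2 = 40·651 + 26 = 26066, q_2 = 40·25 + 1 = 1001 → 26066/1001
APPEND 36: p_3 = 36·26066 + 651 = 939027, q_3 = 36·1001 + 25 = 36061 → 939027/36061
APPEND 24: p_4 = 24·939027 + 26066 = 22562714, q_4 = 24·36061 + 1001 = 866465 → 22562714/866465
APPEND 38: p_5 = 38·22562714 + 939027 = 858322159, q_5 = 38·866465 + 36061 = 32961731 → 858322159/32961731
APPEND 12: p_6 = 12·858322159 + 22562714 = 10322428622, q_6 = 12·32961731 + 866465 = 396407237 → 10322428622/396407237
APPEND 19: p_7 = 19·10322428622 + 858322159 = 196984465977, q_7 = 19·396407237 + 32961731 = 7564699234 → 196984465977/7564699234
APPEND 8: p_8 = 8·196984465977 + 10322428622 = 1586198156438, q_8 = 8·7564699234 + 396407237 = 60914001109 → 1586198156438/60914001109
APPEND 6: p_9 = 6·1586198156438 + 196984465977 = 9714173404605, q_9 = 6·60914001109 + 7564699234 = 373048705888 → 9714173404605/373048705888
APPEND 20: p_10 = 20·9714173404605 + 1586198156438 = 195869666248538, q_10 = 20·373048705888 + 60914001109 = 7521888118869 → 195869666248538/7521888118869
APPEND 33: p_11 = 33·195869666248538 + 9714173404605 = 6473413159606359, q_11 = 33·7521888118869 + 373048705888 = 248595356628565 → 6473413159606359/248595356628565
APPEND 48: p_12 = 48·6473413159606359 + 195869666248538 = 310919701327353770, q_12 = 48·248595356628565 + 7521888118869 = 11940099006289989 → 310919701327353770/11940099006289989
APPEND 7: p_13 = 7·310919701327353770 + 6473413159606359 = 2182911322451082749, q_13 = 7·11940099006289989 + 248595356628565 = 83829288400658488 → 2182911322451082749/83829288400658488
APPEND 3: p_14 = 3·2182911322451082749 + 310919701327353770 = 6859653668680602017, q_14 = 3·83829288400658488 + 11940099006289989 = 263427964208265453 → 6859653668680602017/263427964208265453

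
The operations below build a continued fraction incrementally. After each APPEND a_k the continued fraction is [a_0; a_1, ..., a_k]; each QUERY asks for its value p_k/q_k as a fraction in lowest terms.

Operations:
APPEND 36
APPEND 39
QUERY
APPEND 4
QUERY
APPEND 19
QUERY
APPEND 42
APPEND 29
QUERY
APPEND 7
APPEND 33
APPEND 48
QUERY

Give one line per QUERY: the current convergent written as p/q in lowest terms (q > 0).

APPEND 36: p_0 = 36·1 + 0 = 36, q_0 = 36·0 + 1 = 1 → 36/1
APPEND 39: p_1 = 39·36 + 1 = 1405, q_1 = 39·1 + 0 = 39 → 1405/39
APPEND 4: p_2 = 4·1405 + 36 = 5656, q_2 = 4·39 + 1 = 157 → 5656/157
APPEND 19: p_3 = 19·5656 + 1405 = 108869, q_3 = 19·157 + 39 = 3022 → 108869/3022
APPEND 42: p_4 = 42·108869 + 5656 = 4578154, q_4 = 42·3022 + 157 = 127081 → 4578154/127081
APPEND 29: p_5 = 29·4578154 + 108869 = 132875335, q_5 = 29·127081 + 3022 = 3688371 → 132875335/3688371
APPEND 7: p_6 = 7·132875335 + 4578154 = 934705499, q_6 = 7·3688371 + 127081 = 25945678 → 934705499/25945678
APPEND 33: p_7 = 33·934705499 + 132875335 = 30978156802, q_7 = 33·25945678 + 3688371 = 859895745 → 30978156802/859895745
APPEND 48: p_8 = 48·30978156802 + 934705499 = 1487886231995, q_8 = 48·859895745 + 25945678 = 41300941438 → 1487886231995/41300941438

1405/39
5656/157
108869/3022
132875335/3688371
1487886231995/41300941438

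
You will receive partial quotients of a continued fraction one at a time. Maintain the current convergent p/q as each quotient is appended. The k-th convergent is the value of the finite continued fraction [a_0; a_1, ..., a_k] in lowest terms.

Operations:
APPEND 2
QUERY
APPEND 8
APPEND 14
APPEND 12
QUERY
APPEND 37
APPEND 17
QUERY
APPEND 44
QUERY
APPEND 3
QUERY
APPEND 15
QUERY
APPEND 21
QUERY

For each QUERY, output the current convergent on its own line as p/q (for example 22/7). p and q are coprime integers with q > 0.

2/1
2897/1364
1829190/861241
80591789/37945185
243604557/114696796
3734660144/1758397125
78671467581/37041036421

APPEND 2: p_0 = 2·1 + 0 = 2, q_0 = 2·0 + 1 = 1 → 2/1
APPEND 8: p_1 = 8·2 + 1 = 17, q_1 = 8·1 + 0 = 8 → 17/8
APPEND 14: p_2 = 14·17 + 2 = 240, q_2 = 14·8 + 1 = 113 → 240/113
APPEND 12: p_3 = 12·240 + 17 = 2897, q_3 = 12·113 + 8 = 1364 → 2897/1364
APPEND 37: p_4 = 37·2897 + 240 = 107429, q_4 = 37·1364 + 113 = 50581 → 107429/50581
APPEND 17: p_5 = 17·107429 + 2897 = 1829190, q_5 = 17·50581 + 1364 = 861241 → 1829190/861241
APPEND 44: p_6 = 44·1829190 + 107429 = 80591789, q_6 = 44·861241 + 50581 = 37945185 → 80591789/37945185
APPEND 3: p_7 = 3·80591789 + 1829190 = 243604557, q_7 = 3·37945185 + 861241 = 114696796 → 243604557/114696796
APPEND 15: p_8 = 15·243604557 + 80591789 = 3734660144, q_8 = 15·114696796 + 37945185 = 1758397125 → 3734660144/1758397125
APPEND 21: p_9 = 21·3734660144 + 243604557 = 78671467581, q_9 = 21·1758397125 + 114696796 = 37041036421 → 78671467581/37041036421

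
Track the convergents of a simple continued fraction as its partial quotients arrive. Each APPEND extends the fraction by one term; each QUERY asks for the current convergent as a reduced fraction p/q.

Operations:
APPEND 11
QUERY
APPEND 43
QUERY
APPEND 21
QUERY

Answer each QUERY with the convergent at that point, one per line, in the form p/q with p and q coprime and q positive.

11/1
474/43
9965/904

APPEND 11: p_0 = 11·1 + 0 = 11, q_0 = 11·0 + 1 = 1 → 11/1
APPEND 43: p_1 = 43·11 + 1 = 474, q_1 = 43·1 + 0 = 43 → 474/43
APPEND 21: p_2 = 21·474 + 11 = 9965, q_2 = 21·43 + 1 = 904 → 9965/904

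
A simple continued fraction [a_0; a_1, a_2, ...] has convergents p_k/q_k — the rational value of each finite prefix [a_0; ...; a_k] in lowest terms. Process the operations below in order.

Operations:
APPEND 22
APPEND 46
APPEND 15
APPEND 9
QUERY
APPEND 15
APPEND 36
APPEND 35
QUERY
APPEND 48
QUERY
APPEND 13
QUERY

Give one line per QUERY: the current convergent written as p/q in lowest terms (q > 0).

APPEND 22: p_0 = 22·1 + 0 = 22, q_0 = 22·0 + 1 = 1 → 22/1
APPEND 46: p_1 = 46·22 + 1 = 1013, q_1 = 46·1 + 0 = 46 → 1013/46
APPEND 15: p_2 = 15·1013 + 22 = 15217, q_2 = 15·46 + 1 = 691 → 15217/691
APPEND 9: p_3 = 9·15217 + 1013 = 137966, q_3 = 9·691 + 46 = 6265 → 137966/6265
APPEND 15: p_4 = 15·137966 + 15217 = 2084707, q_4 = 15·6265 + 691 = 94666 → 2084707/94666
APPEND 36: p_5 = 36·2084707 + 137966 = 75187418, q_5 = 36·94666 + 6265 = 3414241 → 75187418/3414241
APPEND 35: p_6 = 35·75187418 + 2084707 = 2633644337, q_6 = 35·3414241 + 94666 = 119593101 → 2633644337/119593101
APPEND 48: p_7 = 48·2633644337 + 75187418 = 126490115594, q_7 = 48·119593101 + 3414241 = 5743883089 → 126490115594/5743883089
APPEND 13: p_8 = 13·126490115594 + 2633644337 = 1647005147059, q_8 = 13·5743883089 + 119593101 = 74790073258 → 1647005147059/74790073258

137966/6265
2633644337/119593101
126490115594/5743883089
1647005147059/74790073258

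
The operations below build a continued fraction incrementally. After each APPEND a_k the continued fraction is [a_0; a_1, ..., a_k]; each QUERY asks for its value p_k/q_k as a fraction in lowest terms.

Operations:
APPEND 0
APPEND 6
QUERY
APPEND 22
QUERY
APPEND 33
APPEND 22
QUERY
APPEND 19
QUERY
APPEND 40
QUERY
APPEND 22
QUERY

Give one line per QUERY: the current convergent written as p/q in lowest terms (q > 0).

APPEND 0: p_0 = 0·1 + 0 = 0, q_0 = 0·0 + 1 = 1 → 0/1
APPEND 6: p_1 = 6·0 + 1 = 1, q_1 = 6·1 + 0 = 6 → 1/6
APPEND 22: p_2 = 22·1 + 0 = 22, q_2 = 22·6 + 1 = 133 → 22/133
APPEND 33: p_3 = 33·22 + 1 = 727, q_3 = 33·133 + 6 = 4395 → 727/4395
APPEND 22: p_4 = 22·727 + 22 = 16016, q_4 = 22·4395 + 133 = 96823 → 16016/96823
APPEND 19: p_5 = 19·16016 + 727 = 305031, q_5 = 19·96823 + 4395 = 1844032 → 305031/1844032
APPEND 40: p_6 = 40·305031 + 16016 = 12217256, q_6 = 40·1844032 + 96823 = 73858103 → 12217256/73858103
APPEND 22: p_7 = 22·12217256 + 305031 = 269084663, q_7 = 22·73858103 + 1844032 = 1626722298 → 269084663/1626722298

1/6
22/133
16016/96823
305031/1844032
12217256/73858103
269084663/1626722298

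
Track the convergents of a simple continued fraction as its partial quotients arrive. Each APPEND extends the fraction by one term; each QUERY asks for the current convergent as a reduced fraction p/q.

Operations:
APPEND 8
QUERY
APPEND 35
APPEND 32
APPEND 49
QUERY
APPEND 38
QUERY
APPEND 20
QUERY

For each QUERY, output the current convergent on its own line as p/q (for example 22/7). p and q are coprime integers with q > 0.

APPEND 8: p_0 = 8·1 + 0 = 8, q_0 = 8·0 + 1 = 1 → 8/1
APPEND 35: p_1 = 35·8 + 1 = 281, q_1 = 35·1 + 0 = 35 → 281/35
APPEND 32: p_2 = 32·281 + 8 = 9000, q_2 = 32·35 + 1 = 1121 → 9000/1121
APPEND 49: p_3 = 49·9000 + 281 = 441281, q_3 = 49·1121 + 35 = 54964 → 441281/54964
APPEND 38: p_4 = 38·441281 + 9000 = 16777678, q_4 = 38·54964 + 1121 = 2089753 → 16777678/2089753
APPEND 20: p_5 = 20·16777678 + 441281 = 335994841, q_5 = 20·2089753 + 54964 = 41850024 → 335994841/41850024

8/1
441281/54964
16777678/2089753
335994841/41850024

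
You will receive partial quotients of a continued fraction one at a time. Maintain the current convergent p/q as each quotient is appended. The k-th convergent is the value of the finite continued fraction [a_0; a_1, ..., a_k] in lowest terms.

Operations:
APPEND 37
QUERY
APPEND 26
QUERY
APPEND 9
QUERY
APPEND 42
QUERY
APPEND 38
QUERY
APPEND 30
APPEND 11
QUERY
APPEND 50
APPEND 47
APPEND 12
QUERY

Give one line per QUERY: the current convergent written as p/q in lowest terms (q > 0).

37/1
963/26
8704/235
366531/9896
13936882/376283
4617139783/124658529
130726041787061/3529482934688

APPEND 37: p_0 = 37·1 + 0 = 37, q_0 = 37·0 + 1 = 1 → 37/1
APPEND 26: p_1 = 26·37 + 1 = 963, q_1 = 26·1 + 0 = 26 → 963/26
APPEND 9: p_2 = 9·963 + 37 = 8704, q_2 = 9·26 + 1 = 235 → 8704/235
APPEND 42: p_3 = 42·8704 + 963 = 366531, q_3 = 42·235 + 26 = 9896 → 366531/9896
APPEND 38: p_4 = 38·366531 + 8704 = 13936882, q_4 = 38·9896 + 235 = 376283 → 13936882/376283
APPEND 30: p_5 = 30·13936882 + 366531 = 418472991, q_5 = 30·376283 + 9896 = 11298386 → 418472991/11298386
APPEND 11: p_6 = 11·418472991 + 13936882 = 4617139783, q_6 = 11·11298386 + 376283 = 124658529 → 4617139783/124658529
APPEND 50: p_7 = 50·4617139783 + 418472991 = 231275462141, q_7 = 50·124658529 + 11298386 = 6244224836 → 231275462141/6244224836
APPEND 47: p_8 = 47·231275462141 + 4617139783 = 10874563860410, q_8 = 47·6244224836 + 124658529 = 293603225821 → 10874563860410/293603225821
APPEND 12: p_9 = 12·10874563860410 + 231275462141 = 130726041787061, q_9 = 12·293603225821 + 6244224836 = 3529482934688 → 130726041787061/3529482934688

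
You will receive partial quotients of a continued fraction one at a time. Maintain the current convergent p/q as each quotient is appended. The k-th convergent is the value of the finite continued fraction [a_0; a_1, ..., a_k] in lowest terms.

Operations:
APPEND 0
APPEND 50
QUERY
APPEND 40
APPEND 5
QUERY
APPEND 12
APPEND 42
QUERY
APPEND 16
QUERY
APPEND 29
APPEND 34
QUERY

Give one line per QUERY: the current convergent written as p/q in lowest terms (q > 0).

1/50
201/10055
103185/5161817
1653412/82711733
1635425934/81811982249

APPEND 0: p_0 = 0·1 + 0 = 0, q_0 = 0·0 + 1 = 1 → 0/1
APPEND 50: p_1 = 50·0 + 1 = 1, q_1 = 50·1 + 0 = 50 → 1/50
APPEND 40: p_2 = 40·1 + 0 = 40, q_2 = 40·50 + 1 = 2001 → 40/2001
APPEND 5: p_3 = 5·40 + 1 = 201, q_3 = 5·2001 + 50 = 10055 → 201/10055
APPEND 12: p_4 = 12·201 + 40 = 2452, q_4 = 12·10055 + 2001 = 122661 → 2452/122661
APPEND 42: p_5 = 42·2452 + 201 = 103185, q_5 = 42·122661 + 10055 = 5161817 → 103185/5161817
APPEND 16: p_6 = 16·103185 + 2452 = 1653412, q_6 = 16·5161817 + 122661 = 82711733 → 1653412/82711733
APPEND 29: p_7 = 29·1653412 + 103185 = 48052133, q_7 = 29·82711733 + 5161817 = 2403802074 → 48052133/2403802074
APPEND 34: p_8 = 34·48052133 + 1653412 = 1635425934, q_8 = 34·2403802074 + 82711733 = 81811982249 → 1635425934/81811982249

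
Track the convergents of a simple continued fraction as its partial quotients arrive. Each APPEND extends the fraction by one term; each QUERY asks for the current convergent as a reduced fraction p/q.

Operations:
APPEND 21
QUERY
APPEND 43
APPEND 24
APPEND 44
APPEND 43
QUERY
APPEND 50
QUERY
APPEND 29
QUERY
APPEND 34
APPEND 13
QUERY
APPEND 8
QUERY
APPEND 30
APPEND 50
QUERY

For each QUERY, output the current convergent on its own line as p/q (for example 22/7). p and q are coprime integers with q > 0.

21/1
41149153/1957318
2058414102/97911395
59735158111/2841387773
26489434426499/1260007631574
213948529201868/10176766148269
322461214053328818/15338326370130469

APPEND 21: p_0 = 21·1 + 0 = 21, q_0 = 21·0 + 1 = 1 → 21/1
APPEND 43: p_1 = 43·21 + 1 = 904, q_1 = 43·1 + 0 = 43 → 904/43
APPEND 24: p_2 = 24·904 + 21 = 21717, q_2 = 24·43 + 1 = 1033 → 21717/1033
APPEND 44: p_3 = 44·21717 + 904 = 956452, q_3 = 44·1033 + 43 = 45495 → 956452/45495
APPEND 43: p_4 = 43·956452 + 21717 = 41149153, q_4 = 43·45495 + 1033 = 1957318 → 41149153/1957318
APPEND 50: p_5 = 50·41149153 + 956452 = 2058414102, q_5 = 50·1957318 + 45495 = 97911395 → 2058414102/97911395
APPEND 29: p_6 = 29·2058414102 + 41149153 = 59735158111, q_6 = 29·97911395 + 1957318 = 2841387773 → 59735158111/2841387773
APPEND 34: p_7 = 34·59735158111 + 2058414102 = 2033053789876, q_7 = 34·2841387773 + 97911395 = 96705095677 → 2033053789876/96705095677
APPEND 13: p_8 = 13·2033053789876 + 59735158111 = 26489434426499, q_8 = 13·96705095677 + 2841387773 = 1260007631574 → 26489434426499/1260007631574
APPEND 8: p_9 = 8·26489434426499 + 2033053789876 = 213948529201868, q_9 = 8·1260007631574 + 96705095677 = 10176766148269 → 213948529201868/10176766148269
APPEND 30: p_10 = 30·213948529201868 + 26489434426499 = 6444945310482539, q_10 = 30·10176766148269 + 1260007631574 = 306562992079644 → 6444945310482539/306562992079644
APPEND 50: p_11 = 50·6444945310482539 + 213948529201868 = 322461214053328818, q_11 = 50·306562992079644 + 10176766148269 = 15338326370130469 → 322461214053328818/15338326370130469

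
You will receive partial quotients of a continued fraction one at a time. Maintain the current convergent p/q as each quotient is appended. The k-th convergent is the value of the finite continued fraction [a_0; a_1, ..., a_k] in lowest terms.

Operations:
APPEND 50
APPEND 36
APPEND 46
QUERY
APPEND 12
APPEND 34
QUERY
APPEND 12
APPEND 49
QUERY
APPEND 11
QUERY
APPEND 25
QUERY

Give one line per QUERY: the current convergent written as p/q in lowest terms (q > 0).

82896/1657
33965698/678937
20054627219/400869973
221009484338/4417736867
5545291735669/110844291648

APPEND 50: p_0 = 50·1 + 0 = 50, q_0 = 50·0 + 1 = 1 → 50/1
APPEND 36: p_1 = 36·50 + 1 = 1801, q_1 = 36·1 + 0 = 36 → 1801/36
APPEND 46: p_2 = 46·1801 + 50 = 82896, q_2 = 46·36 + 1 = 1657 → 82896/1657
APPEND 12: p_3 = 12·82896 + 1801 = 996553, q_3 = 12·1657 + 36 = 19920 → 996553/19920
APPEND 34: p_4 = 34·996553 + 82896 = 33965698, q_4 = 34·19920 + 1657 = 678937 → 33965698/678937
APPEND 12: p_5 = 12·33965698 + 996553 = 408584929, q_5 = 12·678937 + 19920 = 8167164 → 408584929/8167164
APPEND 49: p_6 = 49·408584929 + 33965698 = 20054627219, q_6 = 49·8167164 + 678937 = 400869973 → 20054627219/400869973
APPEND 11: p_7 = 11·20054627219 + 408584929 = 221009484338, q_7 = 11·400869973 + 8167164 = 4417736867 → 221009484338/4417736867
APPEND 25: p_8 = 25·221009484338 + 20054627219 = 5545291735669, q_8 = 25·4417736867 + 400869973 = 110844291648 → 5545291735669/110844291648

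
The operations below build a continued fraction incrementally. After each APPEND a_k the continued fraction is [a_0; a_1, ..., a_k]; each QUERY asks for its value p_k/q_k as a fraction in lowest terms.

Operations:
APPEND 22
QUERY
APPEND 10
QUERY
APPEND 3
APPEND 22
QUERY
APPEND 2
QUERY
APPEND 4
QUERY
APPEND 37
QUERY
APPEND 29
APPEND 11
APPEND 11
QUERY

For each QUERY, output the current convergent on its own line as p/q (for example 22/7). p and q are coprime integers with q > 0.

APPEND 22: p_0 = 22·1 + 0 = 22, q_0 = 22·0 + 1 = 1 → 22/1
APPEND 10: p_1 = 10·22 + 1 = 221, q_1 = 10·1 + 0 = 10 → 221/10
APPEND 3: p_2 = 3·221 + 22 = 685, q_2 = 3·10 + 1 = 31 → 685/31
APPEND 22: p_3 = 22·685 + 221 = 15291, q_3 = 22·31 + 10 = 692 → 15291/692
APPEND 2: p_4 = 2·15291 + 685 = 31267, q_4 = 2·692 + 31 = 1415 → 31267/1415
APPEND 4: p_5 = 4·31267 + 15291 = 140359, q_5 = 4·1415 + 692 = 6352 → 140359/6352
APPEND 37: p_6 = 37·140359 + 31267 = 5224550, q_6 = 37·6352 + 1415 = 236439 → 5224550/236439
APPEND 29: p_7 = 29·5224550 + 140359 = 151652309, q_7 = 29·236439 + 6352 = 6863083 → 151652309/6863083
APPEND 11: p_8 = 11·151652309 + 5224550 = 1673399949, q_8 = 11·6863083 + 236439 = 75730352 → 1673399949/75730352
APPEND 11: p_9 = 11·1673399949 + 151652309 = 18559051748, q_9 = 11·75730352 + 6863083 = 839896955 → 18559051748/839896955

22/1
221/10
15291/692
31267/1415
140359/6352
5224550/236439
18559051748/839896955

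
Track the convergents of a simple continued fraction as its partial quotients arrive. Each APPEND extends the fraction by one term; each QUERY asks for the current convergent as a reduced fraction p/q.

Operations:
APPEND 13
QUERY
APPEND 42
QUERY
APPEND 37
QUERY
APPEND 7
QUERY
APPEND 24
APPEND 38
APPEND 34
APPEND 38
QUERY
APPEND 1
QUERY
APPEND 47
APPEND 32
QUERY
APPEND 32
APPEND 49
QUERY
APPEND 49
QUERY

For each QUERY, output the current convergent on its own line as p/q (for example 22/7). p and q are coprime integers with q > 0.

APPEND 13: p_0 = 13·1 + 0 = 13, q_0 = 13·0 + 1 = 1 → 13/1
APPEND 42: p_1 = 42·13 + 1 = 547, q_1 = 42·1 + 0 = 42 → 547/42
APPEND 37: p_2 = 37·547 + 13 = 20252, q_2 = 37·42 + 1 = 1555 → 20252/1555
APPEND 7: p_3 = 7·20252 + 547 = 142311, q_3 = 7·1555 + 42 = 10927 → 142311/10927
APPEND 24: p_4 = 24·142311 + 20252 = 3435716, q_4 = 24·10927 + 1555 = 263803 → 3435716/263803
APPEND 38: p_5 = 38·3435716 + 142311 = 130699519, q_5 = 38·263803 + 10927 = 10035441 → 130699519/10035441
APPEND 34: p_6 = 34·130699519 + 3435716 = 4447219362, q_6 = 34·10035441 + 263803 = 341468797 → 4447219362/341468797
APPEND 38: p_7 = 38·4447219362 + 130699519 = 169125035275, q_7 = 38·341468797 + 10035441 = 12985849727 → 169125035275/12985849727
APPEND 1: p_8 = 1·169125035275 + 4447219362 = 173572254637, q_8 = 1·12985849727 + 341468797 = 13327318524 → 173572254637/13327318524
APPEND 47: p_9 = 47·173572254637 + 169125035275 = 8327021003214, q_9 = 47·13327318524 + 12985849727 = 639369820355 → 8327021003214/639369820355
APPEND 32: p_10 = 32·8327021003214 + 173572254637 = 266638244357485, q_10 = 32·639369820355 + 13327318524 = 20473161569884 → 266638244357485/20473161569884
APPEND 32: p_11 = 32·266638244357485 + 8327021003214 = 8540750840442734, q_11 = 32·20473161569884 + 639369820355 = 655780540056643 → 8540750840442734/655780540056643
APPEND 49: p_12 = 49·8540750840442734 + 266638244357485 = 418763429426051451, q_12 = 49·655780540056643 + 20473161569884 = 32153719624345391 → 418763429426051451/32153719624345391
APPEND 49: p_13 = 49·418763429426051451 + 8540750840442734 = 20527948792716963833, q_13 = 49·32153719624345391 + 655780540056643 = 1576188042132980802 → 20527948792716963833/1576188042132980802

13/1
547/42
20252/1555
142311/10927
169125035275/12985849727
173572254637/13327318524
266638244357485/20473161569884
418763429426051451/32153719624345391
20527948792716963833/1576188042132980802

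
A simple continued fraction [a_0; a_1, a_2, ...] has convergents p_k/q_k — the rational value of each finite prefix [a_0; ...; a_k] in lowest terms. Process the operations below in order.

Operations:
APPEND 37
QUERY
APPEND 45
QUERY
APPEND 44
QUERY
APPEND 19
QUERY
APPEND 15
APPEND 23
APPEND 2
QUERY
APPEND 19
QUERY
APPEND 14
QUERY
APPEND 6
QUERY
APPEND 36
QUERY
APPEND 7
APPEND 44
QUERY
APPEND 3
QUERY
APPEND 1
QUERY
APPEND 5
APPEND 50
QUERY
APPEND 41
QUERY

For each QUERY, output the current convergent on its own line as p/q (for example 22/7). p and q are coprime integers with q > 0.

APPEND 37: p_0 = 37·1 + 0 = 37, q_0 = 37·0 + 1 = 1 → 37/1
APPEND 45: p_1 = 45·37 + 1 = 1666, q_1 = 45·1 + 0 = 45 → 1666/45
APPEND 44: p_2 = 44·1666 + 37 = 73341, q_2 = 44·45 + 1 = 1981 → 73341/1981
APPEND 19: p_3 = 19·73341 + 1666 = 1395145, q_3 = 19·1981 + 45 = 37684 → 1395145/37684
APPEND 15: p_4 = 15·1395145 + 73341 = 21000516, q_4 = 15·37684 + 1981 = 567241 → 21000516/567241
APPEND 23: p_5 = 23·21000516 + 1395145 = 484407013, q_5 = 23·567241 + 37684 = 13084227 → 484407013/13084227
APPEND 2: p_6 = 2·484407013 + 21000516 = 989814542, q_6 = 2·13084227 + 567241 = 26735695 → 989814542/26735695
APPEND 19: p_7 = 19·989814542 + 484407013 = 19290883311, q_7 = 19·26735695 + 13084227 = 521062432 → 19290883311/521062432
APPEND 14: p_8 = 14·19290883311 + 989814542 = 271062180896, q_8 = 14·521062432 + 26735695 = 7321609743 → 271062180896/7321609743
APPEND 6: p_9 = 6·271062180896 + 19290883311 = 1645663968687, q_9 = 6·7321609743 + 521062432 = 44450720890 → 1645663968687/44450720890
APPEND 36: p_10 = 36·1645663968687 + 271062180896 = 59514965053628, q_10 = 36·44450720890 + 7321609743 = 1607547561783 → 59514965053628/1607547561783
APPEND 7: p_11 = 7·59514965053628 + 1645663968687 = 418250419344083, q_11 = 7·1607547561783 + 44450720890 = 11297283653371 → 418250419344083/11297283653371
APPEND 44: p_12 = 44·418250419344083 + 59514965053628 = 18462533416193280, q_12 = 44·11297283653371 + 1607547561783 = 498688028310107 → 18462533416193280/498688028310107
APPEND 3: p_13 = 3·18462533416193280 + 418250419344083 = 55805850667923923, q_13 = 3·498688028310107 + 11297283653371 = 1507361368583692 → 55805850667923923/1507361368583692
APPEND 1: p_14 = 1·55805850667923923 + 18462533416193280 = 74268384084117203, q_14 = 1·1507361368583692 + 498688028310107 = 2006049396893799 → 74268384084117203/2006049396893799
APPEND 5: p_15 = 5·74268384084117203 + 55805850667923923 = 427147771088509938, q_15 = 5·2006049396893799 + 1507361368583692 = 11537608353052687 → 427147771088509938/11537608353052687
APPEND 50: p_16 = 50·427147771088509938 + 74268384084117203 = 21431656938509614103, q_16 = 50·11537608353052687 + 2006049396893799 = 578886467049528149 → 21431656938509614103/578886467049528149
APPEND 41: p_17 = 41·21431656938509614103 + 427147771088509938 = 879125082249982688161, q_17 = 41·578886467049528149 + 11537608353052687 = 23745882757383706796 → 879125082249982688161/23745882757383706796

37/1
1666/45
73341/1981
1395145/37684
989814542/26735695
19290883311/521062432
271062180896/7321609743
1645663968687/44450720890
59514965053628/1607547561783
18462533416193280/498688028310107
55805850667923923/1507361368583692
74268384084117203/2006049396893799
21431656938509614103/578886467049528149
879125082249982688161/23745882757383706796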